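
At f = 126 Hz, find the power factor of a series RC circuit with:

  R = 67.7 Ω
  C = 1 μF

Step 1 — Angular frequency: ω = 2π·f = 2π·126 = 791.7 rad/s.
Step 2 — Component impedances:
  R: Z = R = 67.7 Ω
  C: Z = 1/(jωC) = -j/(ω·C) = 0 - j1263 Ω
Step 3 — Series combination: Z_total = R + C = 67.7 - j1263 Ω = 1265∠-86.9° Ω.
Step 4 — Power factor: PF = cos(φ) = Re(Z)/|Z| = 67.7/1265 = 0.05352.
Step 5 — Type: Im(Z) = -1263 ⇒ leading (phase φ = -86.9°).

PF = 0.05352 (leading, φ = -86.9°)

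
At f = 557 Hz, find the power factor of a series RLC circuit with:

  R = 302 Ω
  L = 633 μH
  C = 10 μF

Step 1 — Angular frequency: ω = 2π·f = 2π·557 = 3500 rad/s.
Step 2 — Component impedances:
  R: Z = R = 302 Ω
  L: Z = jωL = j·3500·0.000633 = 0 + j2.215 Ω
  C: Z = 1/(jωC) = -j/(ω·C) = 0 - j28.57 Ω
Step 3 — Series combination: Z_total = R + L + C = 302 - j26.36 Ω = 303.1∠-5.0° Ω.
Step 4 — Power factor: PF = cos(φ) = Re(Z)/|Z| = 302/303.15 = 0.9962.
Step 5 — Type: Im(Z) = -26.36 ⇒ leading (phase φ = -5.0°).

PF = 0.9962 (leading, φ = -5.0°)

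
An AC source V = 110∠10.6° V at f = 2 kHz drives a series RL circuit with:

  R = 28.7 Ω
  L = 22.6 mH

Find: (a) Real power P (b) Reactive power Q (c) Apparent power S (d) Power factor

Step 1 — Angular frequency: ω = 2π·f = 2π·2000 = 1.257e+04 rad/s.
Step 2 — Component impedances:
  R: Z = R = 28.7 Ω
  L: Z = jωL = j·1.257e+04·0.0226 = 0 + j284 Ω
Step 3 — Series combination: Z_total = R + L = 28.7 + j284 Ω = 285.4∠84.2° Ω.
Step 4 — Source phasor: V = 110∠10.6° V = 108.1 + j20.23 V.
Step 5 — Current: I = V / Z = 0.1086 - j0.3697 A = 0.3854∠-73.6° A.
Step 6 — Complex power: S = V·I* = 4.262 + j42.17 VA.
Step 7 — Real power: P = Re(S) = 4.262 W.
Step 8 — Reactive power: Q = Im(S) = 42.17 VAR.
Step 9 — Apparent power: |S| = 42.39 VA.
Step 10 — Power factor: PF = P/|S| = 0.1005 (lagging).

(a) P = 4.262 W  (b) Q = 42.17 VAR  (c) S = 42.39 VA  (d) PF = 0.1005 (lagging)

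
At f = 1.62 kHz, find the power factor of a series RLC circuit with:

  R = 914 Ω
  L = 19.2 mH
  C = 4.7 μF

Step 1 — Angular frequency: ω = 2π·f = 2π·1620 = 1.018e+04 rad/s.
Step 2 — Component impedances:
  R: Z = R = 914 Ω
  L: Z = jωL = j·1.018e+04·0.0192 = 0 + j195.4 Ω
  C: Z = 1/(jωC) = -j/(ω·C) = 0 - j20.9 Ω
Step 3 — Series combination: Z_total = R + L + C = 914 + j174.5 Ω = 930.5∠10.8° Ω.
Step 4 — Power factor: PF = cos(φ) = Re(Z)/|Z| = 914/930.5 = 0.9823.
Step 5 — Type: Im(Z) = 174.5 ⇒ lagging (phase φ = 10.8°).

PF = 0.9823 (lagging, φ = 10.8°)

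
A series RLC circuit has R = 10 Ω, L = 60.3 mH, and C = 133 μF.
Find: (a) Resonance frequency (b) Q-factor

Step 1 — Resonance condition Im(Z)=0 gives ω₀ = 1/√(LC).
Step 2 — ω₀ = 1/√(0.0603·0.000133) = 353.1 rad/s.
Step 3 — f₀ = ω₀/(2π) = 56.2 Hz.
Step 4 — Series Q: Q = ω₀L/R = 353.1·0.0603/10 = 2.129.

(a) f₀ = 56.2 Hz  (b) Q = 2.129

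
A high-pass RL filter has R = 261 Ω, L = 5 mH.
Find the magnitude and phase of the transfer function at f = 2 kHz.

Step 1 — Angular frequency: ω = 2π·2000 = 1.257e+04 rad/s.
Step 2 — Transfer function: H(jω) = jωL/(R + jωL).
Step 3 — Numerator jωL = j·62.83; denominator R + jωL = 261 + j62.83.
Step 4 — H = 0.05478 + j0.2275.
Step 5 — Magnitude: |H| = 0.234 (-12.6 dB); phase: φ = 76.5°.

|H| = 0.234 (-12.6 dB), φ = 76.5°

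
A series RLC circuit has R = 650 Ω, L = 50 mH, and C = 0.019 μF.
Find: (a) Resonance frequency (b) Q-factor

Step 1 — Resonance condition Im(Z)=0 gives ω₀ = 1/√(LC).
Step 2 — ω₀ = 1/√(0.05·1.9e-08) = 3.244e+04 rad/s.
Step 3 — f₀ = ω₀/(2π) = 5164 Hz.
Step 4 — Series Q: Q = ω₀L/R = 3.244e+04·0.05/650 = 2.496.

(a) f₀ = 5164 Hz  (b) Q = 2.496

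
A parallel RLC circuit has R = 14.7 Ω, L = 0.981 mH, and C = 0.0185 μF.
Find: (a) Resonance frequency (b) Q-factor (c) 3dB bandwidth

Step 1 — Resonance: ω₀ = 1/√(LC) = 1/√(0.000981·1.85e-08) = 2.347e+05 rad/s.
Step 2 — f₀ = ω₀/(2π) = 3.736e+04 Hz.
Step 3 — Parallel Q: Q = R/(ω₀L) = 14.7/(2.347e+05·0.000981) = 0.06384.
Step 4 — Bandwidth: Δω = ω₀/Q = 3.677e+06 rad/s; BW = Δω/(2π) = 5.852e+05 Hz.

(a) f₀ = 3.736e+04 Hz  (b) Q = 0.06384  (c) BW = 5.852e+05 Hz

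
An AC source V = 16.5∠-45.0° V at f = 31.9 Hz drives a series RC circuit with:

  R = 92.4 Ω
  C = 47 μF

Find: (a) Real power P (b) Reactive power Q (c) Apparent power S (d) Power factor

Step 1 — Angular frequency: ω = 2π·f = 2π·31.9 = 200.4 rad/s.
Step 2 — Component impedances:
  R: Z = R = 92.4 Ω
  C: Z = 1/(jωC) = -j/(ω·C) = 0 - j106.2 Ω
Step 3 — Series combination: Z_total = R + C = 92.4 - j106.2 Ω = 140.7∠-49.0° Ω.
Step 4 — Source phasor: V = 16.5∠-45.0° V = 11.67 - j11.67 V.
Step 5 — Current: I = V / Z = 0.117 + j0.008101 A = 0.1172∠4.0° A.
Step 6 — Complex power: S = V·I* = 1.27 - j1.459 VA.
Step 7 — Real power: P = Re(S) = 1.27 W.
Step 8 — Reactive power: Q = Im(S) = -1.459 VAR.
Step 9 — Apparent power: |S| = 1.934 VA.
Step 10 — Power factor: PF = P/|S| = 0.6566 (leading).

(a) P = 1.27 W  (b) Q = -1.459 VAR  (c) S = 1.934 VA  (d) PF = 0.6566 (leading)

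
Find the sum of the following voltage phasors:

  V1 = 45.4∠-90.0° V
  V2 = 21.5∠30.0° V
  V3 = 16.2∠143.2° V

Step 1 — Convert each phasor to rectangular form:
  V1 = 45.4·(cos(-90.0°) + j·sin(-90.0°)) = 0 - j45.4 V
  V2 = 21.5·(cos(30.0°) + j·sin(30.0°)) = 18.62 + j10.75 V
  V3 = 16.2·(cos(143.2°) + j·sin(143.2°)) = -12.97 + j9.704 V
Step 2 — Sum components: V_total = 5.648 - j24.95 V.
Step 3 — Convert to polar: |V_total| = 25.58 V, ∠V_total = -77.2°.

V_total = 25.58∠-77.2° V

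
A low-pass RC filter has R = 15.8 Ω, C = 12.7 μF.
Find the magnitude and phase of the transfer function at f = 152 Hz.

Step 1 — Angular frequency: ω = 2π·152 = 955 rad/s.
Step 2 — Transfer function: H(jω) = 1/(1 + jωRC).
Step 3 — Denominator: 1 + jωRC = 1 + j·955·15.8·1.27e-05 = 1 + j0.1916.
Step 4 — H = 0.9646 - j0.1849.
Step 5 — Magnitude: |H| = 0.9821 (-0.2 dB); phase: φ = -10.8°.

|H| = 0.9821 (-0.2 dB), φ = -10.8°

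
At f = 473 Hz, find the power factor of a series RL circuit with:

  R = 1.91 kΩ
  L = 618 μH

Step 1 — Angular frequency: ω = 2π·f = 2π·473 = 2972 rad/s.
Step 2 — Component impedances:
  R: Z = R = 1910 Ω
  L: Z = jωL = j·2972·0.000618 = 0 + j1.837 Ω
Step 3 — Series combination: Z_total = R + L = 1910 + j1.837 Ω = 1910∠0.1° Ω.
Step 4 — Power factor: PF = cos(φ) = Re(Z)/|Z| = 1910/1910 = 1.
Step 5 — Type: Im(Z) = 1.837 ⇒ lagging (phase φ = 0.1°).

PF = 1 (lagging, φ = 0.1°)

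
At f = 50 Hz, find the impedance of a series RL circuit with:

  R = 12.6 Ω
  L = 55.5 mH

Step 1 — Angular frequency: ω = 2π·f = 2π·50 = 314.2 rad/s.
Step 2 — Component impedances:
  R: Z = R = 12.6 Ω
  L: Z = jωL = j·314.2·0.0555 = 0 + j17.44 Ω
Step 3 — Series combination: Z_total = R + L = 12.6 + j17.44 Ω = 21.51∠54.1° Ω.

Z = 12.6 + j17.44 Ω = 21.51∠54.1° Ω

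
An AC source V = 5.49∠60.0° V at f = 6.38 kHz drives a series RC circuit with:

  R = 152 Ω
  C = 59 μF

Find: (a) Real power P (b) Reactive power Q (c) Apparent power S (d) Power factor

Step 1 — Angular frequency: ω = 2π·f = 2π·6380 = 4.009e+04 rad/s.
Step 2 — Component impedances:
  R: Z = R = 152 Ω
  C: Z = 1/(jωC) = -j/(ω·C) = 0 - j0.4228 Ω
Step 3 — Series combination: Z_total = R + C = 152 - j0.4228 Ω = 152∠-0.2° Ω.
Step 4 — Source phasor: V = 5.49∠60.0° V = 2.745 + j4.754 V.
Step 5 — Current: I = V / Z = 0.01797 + j0.03133 A = 0.03612∠60.2° A.
Step 6 — Complex power: S = V·I* = 0.1983 - j0.0005516 VA.
Step 7 — Real power: P = Re(S) = 0.1983 W.
Step 8 — Reactive power: Q = Im(S) = -0.0005516 VAR.
Step 9 — Apparent power: |S| = 0.1983 VA.
Step 10 — Power factor: PF = P/|S| = 1 (leading).

(a) P = 0.1983 W  (b) Q = -0.0005516 VAR  (c) S = 0.1983 VA  (d) PF = 1 (leading)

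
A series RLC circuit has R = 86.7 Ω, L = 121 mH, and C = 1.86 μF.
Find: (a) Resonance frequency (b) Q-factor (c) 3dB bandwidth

Step 1 — Resonance condition Im(Z)=0 gives ω₀ = 1/√(LC).
Step 2 — ω₀ = 1/√(0.121·1.86e-06) = 2108 rad/s.
Step 3 — f₀ = ω₀/(2π) = 335.5 Hz.
Step 4 — Series Q: Q = ω₀L/R = 2108·0.121/86.7 = 2.942.
Step 5 — 3dB bandwidth: Δω = ω₀/Q = 716.5 rad/s; BW = Δω/(2π) = 114 Hz.

(a) f₀ = 335.5 Hz  (b) Q = 2.942  (c) BW = 114 Hz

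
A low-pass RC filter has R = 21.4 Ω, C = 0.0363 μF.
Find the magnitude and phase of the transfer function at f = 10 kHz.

Step 1 — Angular frequency: ω = 2π·1e+04 = 6.283e+04 rad/s.
Step 2 — Transfer function: H(jω) = 1/(1 + jωRC).
Step 3 — Denominator: 1 + jωRC = 1 + j·6.283e+04·21.4·3.63e-08 = 1 + j0.04881.
Step 4 — H = 0.9976 - j0.04869.
Step 5 — Magnitude: |H| = 0.9988 (-0.0 dB); phase: φ = -2.8°.

|H| = 0.9988 (-0.0 dB), φ = -2.8°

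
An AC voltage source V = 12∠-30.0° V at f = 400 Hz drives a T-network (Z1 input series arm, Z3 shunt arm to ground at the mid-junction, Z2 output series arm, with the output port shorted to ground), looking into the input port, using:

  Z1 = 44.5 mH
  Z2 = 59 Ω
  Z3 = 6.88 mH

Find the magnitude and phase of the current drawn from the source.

Step 1 — Angular frequency: ω = 2π·f = 2π·400 = 2513 rad/s.
Step 2 — Component impedances:
  Z1: Z = jωL = j·2513·0.0445 = 0 + j111.8 Ω
  Z2: Z = R = 59 Ω
  Z3: Z = jωL = j·2513·0.00688 = 0 + j17.29 Ω
Step 3 — With the output port shorted to ground, the output series arm Z2 runs from the junction to ground; the shunt arm Z3 also runs from the junction to ground. They appear in parallel: Z3 || Z2 = 4.667 + j15.92 Ω.
Step 4 — Series with input arm Z1: Z_in = Z1 + (Z3 || Z2) = 4.667 + j127.8 Ω = 127.8∠87.9° Ω.
Step 5 — Source phasor: V = 12∠-30.0° V = 10.39 - j6 V.
Step 6 — Ohm's law: I = V / Z_total = (10.39 - j6) / (4.667 + j127.8) = -0.04393 - j0.08294 A.
Step 7 — Convert to polar: |I| = 0.09386 A, ∠I = -117.9°.

I = 0.09386∠-117.9° A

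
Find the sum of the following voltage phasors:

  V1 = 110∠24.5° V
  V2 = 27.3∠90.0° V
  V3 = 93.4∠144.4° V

Step 1 — Convert each phasor to rectangular form:
  V1 = 110·(cos(24.5°) + j·sin(24.5°)) = 100.1 + j45.62 V
  V2 = 27.3·(cos(90.0°) + j·sin(90.0°)) = 0 + j27.3 V
  V3 = 93.4·(cos(144.4°) + j·sin(144.4°)) = -75.94 + j54.37 V
Step 2 — Sum components: V_total = 24.15 + j127.3 V.
Step 3 — Convert to polar: |V_total| = 129.6 V, ∠V_total = 79.3°.

V_total = 129.6∠79.3° V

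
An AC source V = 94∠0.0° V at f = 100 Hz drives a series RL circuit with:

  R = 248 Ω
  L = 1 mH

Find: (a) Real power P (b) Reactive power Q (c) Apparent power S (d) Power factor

Step 1 — Angular frequency: ω = 2π·f = 2π·100 = 628.3 rad/s.
Step 2 — Component impedances:
  R: Z = R = 248 Ω
  L: Z = jωL = j·628.3·0.001 = 0 + j0.6283 Ω
Step 3 — Series combination: Z_total = R + L = 248 + j0.6283 Ω = 248∠0.1° Ω.
Step 4 — Source phasor: V = 94∠0.0° V = 94 V.
Step 5 — Current: I = V / Z = 0.379 - j0.0009603 A = 0.379∠-0.1° A.
Step 6 — Complex power: S = V·I* = 35.63 + j0.09027 VA.
Step 7 — Real power: P = Re(S) = 35.63 W.
Step 8 — Reactive power: Q = Im(S) = 0.09027 VAR.
Step 9 — Apparent power: |S| = 35.63 VA.
Step 10 — Power factor: PF = P/|S| = 1 (lagging).

(a) P = 35.63 W  (b) Q = 0.09027 VAR  (c) S = 35.63 VA  (d) PF = 1 (lagging)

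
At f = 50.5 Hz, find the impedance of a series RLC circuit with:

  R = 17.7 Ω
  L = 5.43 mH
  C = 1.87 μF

Step 1 — Angular frequency: ω = 2π·f = 2π·50.5 = 317.3 rad/s.
Step 2 — Component impedances:
  R: Z = R = 17.7 Ω
  L: Z = jωL = j·317.3·0.00543 = 0 + j1.723 Ω
  C: Z = 1/(jωC) = -j/(ω·C) = 0 - j1685 Ω
Step 3 — Series combination: Z_total = R + L + C = 17.7 - j1684 Ω = 1684∠-89.4° Ω.

Z = 17.7 - j1684 Ω = 1684∠-89.4° Ω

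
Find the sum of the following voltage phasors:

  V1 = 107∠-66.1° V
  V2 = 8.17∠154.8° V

Step 1 — Convert each phasor to rectangular form:
  V1 = 107·(cos(-66.1°) + j·sin(-66.1°)) = 43.35 - j97.83 V
  V2 = 8.17·(cos(154.8°) + j·sin(154.8°)) = -7.392 + j3.479 V
Step 2 — Sum components: V_total = 35.96 - j94.35 V.
Step 3 — Convert to polar: |V_total| = 101 V, ∠V_total = -69.1°.

V_total = 101∠-69.1° V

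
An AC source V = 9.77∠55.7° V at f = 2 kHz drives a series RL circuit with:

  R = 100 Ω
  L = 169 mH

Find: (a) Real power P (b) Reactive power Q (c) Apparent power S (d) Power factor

Step 1 — Angular frequency: ω = 2π·f = 2π·2000 = 1.257e+04 rad/s.
Step 2 — Component impedances:
  R: Z = R = 100 Ω
  L: Z = jωL = j·1.257e+04·0.169 = 0 + j2124 Ω
Step 3 — Series combination: Z_total = R + L = 100 + j2124 Ω = 2126∠87.3° Ω.
Step 4 — Source phasor: V = 9.77∠55.7° V = 5.506 + j8.071 V.
Step 5 — Current: I = V / Z = 0.003914 - j0.002408 A = 0.004595∠-31.6° A.
Step 6 — Complex power: S = V·I* = 0.002112 + j0.04485 VA.
Step 7 — Real power: P = Re(S) = 0.002112 W.
Step 8 — Reactive power: Q = Im(S) = 0.04485 VAR.
Step 9 — Apparent power: |S| = 0.0449 VA.
Step 10 — Power factor: PF = P/|S| = 0.04704 (lagging).

(a) P = 0.002112 W  (b) Q = 0.04485 VAR  (c) S = 0.0449 VA  (d) PF = 0.04704 (lagging)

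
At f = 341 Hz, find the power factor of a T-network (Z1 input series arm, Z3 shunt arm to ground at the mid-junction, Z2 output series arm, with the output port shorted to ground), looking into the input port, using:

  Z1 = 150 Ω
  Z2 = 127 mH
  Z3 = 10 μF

Step 1 — Angular frequency: ω = 2π·f = 2π·341 = 2143 rad/s.
Step 2 — Component impedances:
  Z1: Z = R = 150 Ω
  Z2: Z = jωL = j·2143·0.127 = 0 + j272.1 Ω
  Z3: Z = 1/(jωC) = -j/(ω·C) = 0 - j46.67 Ω
Step 3 — With the output port shorted to ground, the output series arm Z2 runs from the junction to ground; the shunt arm Z3 also runs from the junction to ground. They appear in parallel: Z3 || Z2 = 0 - j56.34 Ω.
Step 4 — Series with input arm Z1: Z_in = Z1 + (Z3 || Z2) = 150 - j56.34 Ω = 160.2∠-20.6° Ω.
Step 5 — Power factor: PF = cos(φ) = Re(Z)/|Z| = 150/160.23 = 0.9362.
Step 6 — Type: Im(Z) = -56.34 ⇒ leading (phase φ = -20.6°).

PF = 0.9362 (leading, φ = -20.6°)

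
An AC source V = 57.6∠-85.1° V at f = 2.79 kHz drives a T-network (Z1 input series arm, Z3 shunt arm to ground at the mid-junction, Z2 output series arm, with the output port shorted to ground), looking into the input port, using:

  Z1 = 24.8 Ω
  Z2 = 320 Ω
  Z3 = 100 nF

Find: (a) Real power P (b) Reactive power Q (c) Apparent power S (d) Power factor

Step 1 — Angular frequency: ω = 2π·f = 2π·2790 = 1.753e+04 rad/s.
Step 2 — Component impedances:
  Z1: Z = R = 24.8 Ω
  Z2: Z = R = 320 Ω
  Z3: Z = 1/(jωC) = -j/(ω·C) = 0 - j570.4 Ω
Step 3 — With the output port shorted to ground, the output series arm Z2 runs from the junction to ground; the shunt arm Z3 also runs from the junction to ground. They appear in parallel: Z3 || Z2 = 243.4 - j136.5 Ω.
Step 4 — Series with input arm Z1: Z_in = Z1 + (Z3 || Z2) = 268.2 - j136.5 Ω = 301∠-27.0° Ω.
Step 5 — Source phasor: V = 57.6∠-85.1° V = 4.92 - j57.39 V.
Step 6 — Current: I = V / Z = 0.1011 - j0.1625 A = 0.1914∠-58.1° A.
Step 7 — Complex power: S = V·I* = 9.824 - j5.001 VA.
Step 8 — Real power: P = Re(S) = 9.824 W.
Step 9 — Reactive power: Q = Im(S) = -5.001 VAR.
Step 10 — Apparent power: |S| = 11.02 VA.
Step 11 — Power factor: PF = P/|S| = 0.8912 (leading).

(a) P = 9.824 W  (b) Q = -5.001 VAR  (c) S = 11.02 VA  (d) PF = 0.8912 (leading)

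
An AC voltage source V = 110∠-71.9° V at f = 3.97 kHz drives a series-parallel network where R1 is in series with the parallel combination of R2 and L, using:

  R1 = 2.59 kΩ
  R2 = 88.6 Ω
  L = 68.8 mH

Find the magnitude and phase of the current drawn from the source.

Step 1 — Angular frequency: ω = 2π·f = 2π·3970 = 2.494e+04 rad/s.
Step 2 — Component impedances:
  R1: Z = R = 2590 Ω
  R2: Z = R = 88.6 Ω
  L: Z = jωL = j·2.494e+04·0.0688 = 0 + j1716 Ω
Step 3 — Parallel branch: R2 || L = 1/(1/R2 + 1/L) = 88.36 + j4.562 Ω.
Step 4 — Series with R1: Z_total = R1 + (R2 || L) = 2678 + j4.562 Ω = 2678∠0.1° Ω.
Step 5 — Source phasor: V = 110∠-71.9° V = 34.17 - j104.6 V.
Step 6 — Ohm's law: I = V / Z_total = (34.17 - j104.6) / (2678 + j4.562) = 0.01269 - j0.03906 A.
Step 7 — Convert to polar: |I| = 0.04107 A, ∠I = -72.0°.

I = 0.04107∠-72.0° A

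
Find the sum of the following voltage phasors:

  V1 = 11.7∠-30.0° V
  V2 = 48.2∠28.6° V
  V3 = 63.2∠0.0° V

Step 1 — Convert each phasor to rectangular form:
  V1 = 11.7·(cos(-30.0°) + j·sin(-30.0°)) = 10.13 - j5.85 V
  V2 = 48.2·(cos(28.6°) + j·sin(28.6°)) = 42.32 + j23.07 V
  V3 = 63.2·(cos(0.0°) + j·sin(0.0°)) = 63.2 V
Step 2 — Sum components: V_total = 115.7 + j17.22 V.
Step 3 — Convert to polar: |V_total| = 116.9 V, ∠V_total = 8.5°.

V_total = 116.9∠8.5° V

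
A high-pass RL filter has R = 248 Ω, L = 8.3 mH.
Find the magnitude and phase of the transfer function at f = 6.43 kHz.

Step 1 — Angular frequency: ω = 2π·6430 = 4.04e+04 rad/s.
Step 2 — Transfer function: H(jω) = jωL/(R + jωL).
Step 3 — Numerator jωL = j·335.3; denominator R + jωL = 248 + j335.3.
Step 4 — H = 0.6464 + j0.4781.
Step 5 — Magnitude: |H| = 0.804 (-1.9 dB); phase: φ = 36.5°.

|H| = 0.804 (-1.9 dB), φ = 36.5°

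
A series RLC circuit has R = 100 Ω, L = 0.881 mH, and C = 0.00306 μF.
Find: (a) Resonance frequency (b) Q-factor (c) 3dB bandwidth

Step 1 — Resonance: ω₀ = 1/√(LC) = 1/√(0.000881·3.06e-09) = 6.09e+05 rad/s.
Step 2 — f₀ = ω₀/(2π) = 9.693e+04 Hz.
Step 3 — Series Q: Q = ω₀L/R = 6.09e+05·0.000881/100 = 5.366.
Step 4 — Bandwidth: Δω = ω₀/Q = 1.135e+05 rad/s; BW = Δω/(2π) = 1.807e+04 Hz.

(a) f₀ = 9.693e+04 Hz  (b) Q = 5.366  (c) BW = 1.807e+04 Hz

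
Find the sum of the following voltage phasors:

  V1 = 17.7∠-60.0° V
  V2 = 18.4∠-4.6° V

Step 1 — Convert each phasor to rectangular form:
  V1 = 17.7·(cos(-60.0°) + j·sin(-60.0°)) = 8.85 - j15.33 V
  V2 = 18.4·(cos(-4.6°) + j·sin(-4.6°)) = 18.34 - j1.476 V
Step 2 — Sum components: V_total = 27.19 - j16.8 V.
Step 3 — Convert to polar: |V_total| = 31.96 V, ∠V_total = -31.7°.

V_total = 31.96∠-31.7° V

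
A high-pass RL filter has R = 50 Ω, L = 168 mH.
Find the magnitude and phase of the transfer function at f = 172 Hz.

Step 1 — Angular frequency: ω = 2π·172 = 1081 rad/s.
Step 2 — Transfer function: H(jω) = jωL/(R + jωL).
Step 3 — Numerator jωL = j·181.6; denominator R + jωL = 50 + j181.6.
Step 4 — H = 0.9295 + j0.256.
Step 5 — Magnitude: |H| = 0.9641 (-0.3 dB); phase: φ = 15.4°.

|H| = 0.9641 (-0.3 dB), φ = 15.4°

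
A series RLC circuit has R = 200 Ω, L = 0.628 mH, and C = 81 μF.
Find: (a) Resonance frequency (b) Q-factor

Step 1 — Resonance condition Im(Z)=0 gives ω₀ = 1/√(LC).
Step 2 — ω₀ = 1/√(0.000628·8.1e-05) = 4434 rad/s.
Step 3 — f₀ = ω₀/(2π) = 705.7 Hz.
Step 4 — Series Q: Q = ω₀L/R = 4434·0.000628/200 = 0.01392.

(a) f₀ = 705.7 Hz  (b) Q = 0.01392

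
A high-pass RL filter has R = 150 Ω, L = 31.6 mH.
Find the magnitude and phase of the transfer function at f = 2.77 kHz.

Step 1 — Angular frequency: ω = 2π·2770 = 1.74e+04 rad/s.
Step 2 — Transfer function: H(jω) = jωL/(R + jωL).
Step 3 — Numerator jωL = j·550; denominator R + jωL = 150 + j550.
Step 4 — H = 0.9308 + j0.2539.
Step 5 — Magnitude: |H| = 0.9648 (-0.3 dB); phase: φ = 15.3°.

|H| = 0.9648 (-0.3 dB), φ = 15.3°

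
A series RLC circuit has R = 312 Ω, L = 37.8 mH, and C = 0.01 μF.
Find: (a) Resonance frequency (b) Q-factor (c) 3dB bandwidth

Step 1 — Resonance: ω₀ = 1/√(LC) = 1/√(0.0378·1e-08) = 5.143e+04 rad/s.
Step 2 — f₀ = ω₀/(2π) = 8186 Hz.
Step 3 — Series Q: Q = ω₀L/R = 5.143e+04·0.0378/312 = 6.231.
Step 4 — Bandwidth: Δω = ω₀/Q = 8254 rad/s; BW = Δω/(2π) = 1314 Hz.

(a) f₀ = 8186 Hz  (b) Q = 6.231  (c) BW = 1314 Hz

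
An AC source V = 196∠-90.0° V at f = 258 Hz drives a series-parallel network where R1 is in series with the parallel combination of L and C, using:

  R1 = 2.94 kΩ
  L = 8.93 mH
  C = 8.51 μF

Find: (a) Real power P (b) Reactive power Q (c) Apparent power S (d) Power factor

Step 1 — Angular frequency: ω = 2π·f = 2π·258 = 1621 rad/s.
Step 2 — Component impedances:
  R1: Z = R = 2940 Ω
  L: Z = jωL = j·1621·0.00893 = 0 + j14.48 Ω
  C: Z = 1/(jωC) = -j/(ω·C) = 0 - j72.49 Ω
Step 3 — Parallel branch: L || C = 1/(1/L + 1/C) = 0 + j18.09 Ω.
Step 4 — Series with R1: Z_total = R1 + (L || C) = 2940 + j18.09 Ω = 2940∠0.4° Ω.
Step 5 — Source phasor: V = 196∠-90.0° V = 0 - j196 V.
Step 6 — Current: I = V / Z = -0.0004102 - j0.06666 A = 0.06667∠-90.4° A.
Step 7 — Complex power: S = V·I* = 13.07 + j0.08039 VA.
Step 8 — Real power: P = Re(S) = 13.07 W.
Step 9 — Reactive power: Q = Im(S) = 0.08039 VAR.
Step 10 — Apparent power: |S| = 13.07 VA.
Step 11 — Power factor: PF = P/|S| = 1 (lagging).

(a) P = 13.07 W  (b) Q = 0.08039 VAR  (c) S = 13.07 VA  (d) PF = 1 (lagging)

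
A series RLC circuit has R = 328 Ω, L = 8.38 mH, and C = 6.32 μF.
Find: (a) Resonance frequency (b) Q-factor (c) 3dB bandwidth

Step 1 — Resonance: ω₀ = 1/√(LC) = 1/√(0.00838·6.32e-06) = 4345 rad/s.
Step 2 — f₀ = ω₀/(2π) = 691.6 Hz.
Step 3 — Series Q: Q = ω₀L/R = 4345·0.00838/328 = 0.111.
Step 4 — Bandwidth: Δω = ω₀/Q = 3.914e+04 rad/s; BW = Δω/(2π) = 6229 Hz.

(a) f₀ = 691.6 Hz  (b) Q = 0.111  (c) BW = 6229 Hz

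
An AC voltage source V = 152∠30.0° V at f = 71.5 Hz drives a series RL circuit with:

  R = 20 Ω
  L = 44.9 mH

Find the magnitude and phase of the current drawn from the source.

Step 1 — Angular frequency: ω = 2π·f = 2π·71.5 = 449.2 rad/s.
Step 2 — Component impedances:
  R: Z = R = 20 Ω
  L: Z = jωL = j·449.2·0.0449 = 0 + j20.17 Ω
Step 3 — Series combination: Z_total = R + L = 20 + j20.17 Ω = 28.41∠45.2° Ω.
Step 4 — Source phasor: V = 152∠30.0° V = 131.6 + j76 V.
Step 5 — Ohm's law: I = V / Z_total = (131.6 + j76) / (20 + j20.17) = 5.163 - j1.407 A.
Step 6 — Convert to polar: |I| = 5.351 A, ∠I = -15.2°.

I = 5.351∠-15.2° A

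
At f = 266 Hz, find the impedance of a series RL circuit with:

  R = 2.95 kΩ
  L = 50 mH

Step 1 — Angular frequency: ω = 2π·f = 2π·266 = 1671 rad/s.
Step 2 — Component impedances:
  R: Z = R = 2950 Ω
  L: Z = jωL = j·1671·0.05 = 0 + j83.57 Ω
Step 3 — Series combination: Z_total = R + L = 2950 + j83.57 Ω = 2951∠1.6° Ω.

Z = 2950 + j83.57 Ω = 2951∠1.6° Ω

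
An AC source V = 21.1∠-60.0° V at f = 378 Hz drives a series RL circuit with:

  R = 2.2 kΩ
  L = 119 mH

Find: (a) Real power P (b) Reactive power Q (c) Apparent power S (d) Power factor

Step 1 — Angular frequency: ω = 2π·f = 2π·378 = 2375 rad/s.
Step 2 — Component impedances:
  R: Z = R = 2200 Ω
  L: Z = jωL = j·2375·0.119 = 0 + j282.6 Ω
Step 3 — Series combination: Z_total = R + L = 2200 + j282.6 Ω = 2218∠7.3° Ω.
Step 4 — Source phasor: V = 21.1∠-60.0° V = 10.55 - j18.27 V.
Step 5 — Current: I = V / Z = 0.003668 - j0.008777 A = 0.009513∠-67.3° A.
Step 6 — Complex power: S = V·I* = 0.1991 + j0.02558 VA.
Step 7 — Real power: P = Re(S) = 0.1991 W.
Step 8 — Reactive power: Q = Im(S) = 0.02558 VAR.
Step 9 — Apparent power: |S| = 0.2007 VA.
Step 10 — Power factor: PF = P/|S| = 0.9918 (lagging).

(a) P = 0.1991 W  (b) Q = 0.02558 VAR  (c) S = 0.2007 VA  (d) PF = 0.9918 (lagging)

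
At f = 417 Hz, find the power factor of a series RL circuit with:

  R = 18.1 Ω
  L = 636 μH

Step 1 — Angular frequency: ω = 2π·f = 2π·417 = 2620 rad/s.
Step 2 — Component impedances:
  R: Z = R = 18.1 Ω
  L: Z = jωL = j·2620·0.000636 = 0 + j1.666 Ω
Step 3 — Series combination: Z_total = R + L = 18.1 + j1.666 Ω = 18.18∠5.3° Ω.
Step 4 — Power factor: PF = cos(φ) = Re(Z)/|Z| = 18.1/18.177 = 0.9958.
Step 5 — Type: Im(Z) = 1.666 ⇒ lagging (phase φ = 5.3°).

PF = 0.9958 (lagging, φ = 5.3°)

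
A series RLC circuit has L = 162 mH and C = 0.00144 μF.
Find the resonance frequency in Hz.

Step 1 — Resonance condition Im(Z)=0 gives ω₀ = 1/√(LC).
Step 2 — ω₀ = 1/√(0.162·1.44e-09) = 6.547e+04 rad/s.
Step 3 — f₀ = ω₀/(2π) = 1.042e+04 Hz.

f₀ = 1.042e+04 Hz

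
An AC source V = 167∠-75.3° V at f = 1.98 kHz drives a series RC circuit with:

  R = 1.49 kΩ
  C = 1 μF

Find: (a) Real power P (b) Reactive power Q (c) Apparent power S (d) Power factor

Step 1 — Angular frequency: ω = 2π·f = 2π·1980 = 1.244e+04 rad/s.
Step 2 — Component impedances:
  R: Z = R = 1490 Ω
  C: Z = 1/(jωC) = -j/(ω·C) = 0 - j80.38 Ω
Step 3 — Series combination: Z_total = R + C = 1490 - j80.38 Ω = 1492∠-3.1° Ω.
Step 4 — Source phasor: V = 167∠-75.3° V = 42.38 - j161.5 V.
Step 5 — Current: I = V / Z = 0.03419 - j0.1066 A = 0.1119∠-72.2° A.
Step 6 — Complex power: S = V·I* = 18.66 - j1.007 VA.
Step 7 — Real power: P = Re(S) = 18.66 W.
Step 8 — Reactive power: Q = Im(S) = -1.007 VAR.
Step 9 — Apparent power: |S| = 18.69 VA.
Step 10 — Power factor: PF = P/|S| = 0.9985 (leading).

(a) P = 18.66 W  (b) Q = -1.007 VAR  (c) S = 18.69 VA  (d) PF = 0.9985 (leading)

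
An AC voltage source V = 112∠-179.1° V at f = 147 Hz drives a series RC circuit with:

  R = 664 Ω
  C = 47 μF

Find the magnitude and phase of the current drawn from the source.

Step 1 — Angular frequency: ω = 2π·f = 2π·147 = 923.6 rad/s.
Step 2 — Component impedances:
  R: Z = R = 664 Ω
  C: Z = 1/(jωC) = -j/(ω·C) = 0 - j23.04 Ω
Step 3 — Series combination: Z_total = R + C = 664 - j23.04 Ω = 664.4∠-2.0° Ω.
Step 4 — Source phasor: V = 112∠-179.1° V = -112 - j1.759 V.
Step 5 — Ohm's law: I = V / Z_total = (-112 - j1.759) / (664 - j23.04) = -0.1684 - j0.00849 A.
Step 6 — Convert to polar: |I| = 0.1686 A, ∠I = -177.1°.

I = 0.1686∠-177.1° A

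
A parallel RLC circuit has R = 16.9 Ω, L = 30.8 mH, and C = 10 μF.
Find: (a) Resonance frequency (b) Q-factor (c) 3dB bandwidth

Step 1 — Resonance: ω₀ = 1/√(LC) = 1/√(0.0308·1e-05) = 1802 rad/s.
Step 2 — f₀ = ω₀/(2π) = 286.8 Hz.
Step 3 — Parallel Q: Q = R/(ω₀L) = 16.9/(1802·0.0308) = 0.3045.
Step 4 — Bandwidth: Δω = ω₀/Q = 5917 rad/s; BW = Δω/(2π) = 941.7 Hz.

(a) f₀ = 286.8 Hz  (b) Q = 0.3045  (c) BW = 941.7 Hz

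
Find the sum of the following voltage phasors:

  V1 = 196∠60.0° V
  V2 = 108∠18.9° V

Step 1 — Convert each phasor to rectangular form:
  V1 = 196·(cos(60.0°) + j·sin(60.0°)) = 98 + j169.7 V
  V2 = 108·(cos(18.9°) + j·sin(18.9°)) = 102.2 + j34.98 V
Step 2 — Sum components: V_total = 200.2 + j204.7 V.
Step 3 — Convert to polar: |V_total| = 286.3 V, ∠V_total = 45.6°.

V_total = 286.3∠45.6° V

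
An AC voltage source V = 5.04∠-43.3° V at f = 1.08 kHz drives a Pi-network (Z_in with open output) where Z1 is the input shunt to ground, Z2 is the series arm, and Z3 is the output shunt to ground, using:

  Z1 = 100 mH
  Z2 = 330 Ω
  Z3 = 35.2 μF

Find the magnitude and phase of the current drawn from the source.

Step 1 — Angular frequency: ω = 2π·f = 2π·1080 = 6786 rad/s.
Step 2 — Component impedances:
  Z1: Z = jωL = j·6786·0.1 = 0 + j678.6 Ω
  Z2: Z = R = 330 Ω
  Z3: Z = 1/(jωC) = -j/(ω·C) = 0 - j4.187 Ω
Step 3 — With open output, the series arm Z2 and the output shunt Z3 appear in series to ground: Z2 + Z3 = 330 - j4.187 Ω.
Step 4 — Parallel with input shunt Z1: Z_in = Z1 || (Z2 + Z3) = 269.6 + j127.7 Ω = 298.3∠25.3° Ω.
Step 5 — Source phasor: V = 5.04∠-43.3° V = 3.668 - j3.457 V.
Step 6 — Ohm's law: I = V / Z_total = (3.668 - j3.457) / (269.6 + j127.7) = 0.006152 - j0.01574 A.
Step 7 — Convert to polar: |I| = 0.0169 A, ∠I = -68.6°.

I = 0.0169∠-68.6° A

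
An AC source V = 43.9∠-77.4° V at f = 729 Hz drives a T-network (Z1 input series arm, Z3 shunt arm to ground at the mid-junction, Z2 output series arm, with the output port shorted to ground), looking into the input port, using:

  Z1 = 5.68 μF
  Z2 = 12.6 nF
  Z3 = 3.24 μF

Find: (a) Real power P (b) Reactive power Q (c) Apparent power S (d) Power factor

Step 1 — Angular frequency: ω = 2π·f = 2π·729 = 4580 rad/s.
Step 2 — Component impedances:
  Z1: Z = 1/(jωC) = -j/(ω·C) = 0 - j38.44 Ω
  Z2: Z = 1/(jωC) = -j/(ω·C) = 0 - j1.733e+04 Ω
  Z3: Z = 1/(jωC) = -j/(ω·C) = 0 - j67.38 Ω
Step 3 — With the output port shorted to ground, the output series arm Z2 runs from the junction to ground; the shunt arm Z3 also runs from the junction to ground. They appear in parallel: Z3 || Z2 = 0 - j67.12 Ω.
Step 4 — Series with input arm Z1: Z_in = Z1 + (Z3 || Z2) = 0 - j105.6 Ω = 105.6∠-90.0° Ω.
Step 5 — Source phasor: V = 43.9∠-77.4° V = 9.576 - j42.84 V.
Step 6 — Current: I = V / Z = 0.4059 + j0.09072 A = 0.4159∠12.6° A.
Step 7 — Complex power: S = V·I* = 0 - j18.26 VA.
Step 8 — Real power: P = Re(S) = 0 W.
Step 9 — Reactive power: Q = Im(S) = -18.26 VAR.
Step 10 — Apparent power: |S| = 18.26 VA.
Step 11 — Power factor: PF = P/|S| = 0 (leading).

(a) P = 0 W  (b) Q = -18.26 VAR  (c) S = 18.26 VA  (d) PF = 0 (leading)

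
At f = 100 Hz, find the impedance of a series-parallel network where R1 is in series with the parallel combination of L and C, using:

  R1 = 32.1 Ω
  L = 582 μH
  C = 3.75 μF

Step 1 — Angular frequency: ω = 2π·f = 2π·100 = 628.3 rad/s.
Step 2 — Component impedances:
  R1: Z = R = 32.1 Ω
  L: Z = jωL = j·628.3·0.000582 = 0 + j0.3657 Ω
  C: Z = 1/(jωC) = -j/(ω·C) = 0 - j424.4 Ω
Step 3 — Parallel branch: L || C = 1/(1/L + 1/C) = 0 + j0.366 Ω.
Step 4 — Series with R1: Z_total = R1 + (L || C) = 32.1 + j0.366 Ω = 32.1∠0.7° Ω.

Z = 32.1 + j0.366 Ω = 32.1∠0.7° Ω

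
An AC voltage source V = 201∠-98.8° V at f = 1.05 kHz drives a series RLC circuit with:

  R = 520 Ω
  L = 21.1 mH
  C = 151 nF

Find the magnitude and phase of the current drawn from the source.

Step 1 — Angular frequency: ω = 2π·f = 2π·1050 = 6597 rad/s.
Step 2 — Component impedances:
  R: Z = R = 520 Ω
  L: Z = jωL = j·6597·0.0211 = 0 + j139.2 Ω
  C: Z = 1/(jωC) = -j/(ω·C) = 0 - j1004 Ω
Step 3 — Series combination: Z_total = R + L + C = 520 - j864.6 Ω = 1009∠-59.0° Ω.
Step 4 — Source phasor: V = 201∠-98.8° V = -30.75 - j198.6 V.
Step 5 — Ohm's law: I = V / Z_total = (-30.75 - j198.6) / (520 - j864.6) = 0.153 - j0.1276 A.
Step 6 — Convert to polar: |I| = 0.1992 A, ∠I = -39.8°.

I = 0.1992∠-39.8° A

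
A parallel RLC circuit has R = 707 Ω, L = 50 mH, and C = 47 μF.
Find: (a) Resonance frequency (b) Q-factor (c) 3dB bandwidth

Step 1 — Resonance: ω₀ = 1/√(LC) = 1/√(0.05·4.7e-05) = 652.3 rad/s.
Step 2 — f₀ = ω₀/(2π) = 103.8 Hz.
Step 3 — Parallel Q: Q = R/(ω₀L) = 707/(652.3·0.05) = 21.68.
Step 4 — Bandwidth: Δω = ω₀/Q = 30.09 rad/s; BW = Δω/(2π) = 4.79 Hz.

(a) f₀ = 103.8 Hz  (b) Q = 21.68  (c) BW = 4.79 Hz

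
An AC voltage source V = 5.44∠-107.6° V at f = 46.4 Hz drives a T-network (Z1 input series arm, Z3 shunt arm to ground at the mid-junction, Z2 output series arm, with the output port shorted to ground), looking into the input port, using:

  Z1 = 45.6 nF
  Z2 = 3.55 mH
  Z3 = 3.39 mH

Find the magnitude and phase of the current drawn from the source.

Step 1 — Angular frequency: ω = 2π·f = 2π·46.4 = 291.5 rad/s.
Step 2 — Component impedances:
  Z1: Z = 1/(jωC) = -j/(ω·C) = 0 - j7.522e+04 Ω
  Z2: Z = jωL = j·291.5·0.00355 = 0 + j1.035 Ω
  Z3: Z = jωL = j·291.5·0.00339 = 0 + j0.9883 Ω
Step 3 — With the output port shorted to ground, the output series arm Z2 runs from the junction to ground; the shunt arm Z3 also runs from the junction to ground. They appear in parallel: Z3 || Z2 = 0 + j0.5056 Ω.
Step 4 — Series with input arm Z1: Z_in = Z1 + (Z3 || Z2) = 0 - j7.522e+04 Ω = 7.522e+04∠-90.0° Ω.
Step 5 — Source phasor: V = 5.44∠-107.6° V = -1.645 - j5.185 V.
Step 6 — Ohm's law: I = V / Z_total = (-1.645 - j5.185) / (0 - j7.522e+04) = 6.894e-05 - j2.187e-05 A.
Step 7 — Convert to polar: |I| = 7.232e-05 A, ∠I = -17.6°.

I = 7.232e-05∠-17.6° A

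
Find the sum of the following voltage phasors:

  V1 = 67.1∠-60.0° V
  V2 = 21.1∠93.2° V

Step 1 — Convert each phasor to rectangular form:
  V1 = 67.1·(cos(-60.0°) + j·sin(-60.0°)) = 33.55 - j58.11 V
  V2 = 21.1·(cos(93.2°) + j·sin(93.2°)) = -1.178 + j21.07 V
Step 2 — Sum components: V_total = 32.37 - j37.04 V.
Step 3 — Convert to polar: |V_total| = 49.2 V, ∠V_total = -48.8°.

V_total = 49.2∠-48.8° V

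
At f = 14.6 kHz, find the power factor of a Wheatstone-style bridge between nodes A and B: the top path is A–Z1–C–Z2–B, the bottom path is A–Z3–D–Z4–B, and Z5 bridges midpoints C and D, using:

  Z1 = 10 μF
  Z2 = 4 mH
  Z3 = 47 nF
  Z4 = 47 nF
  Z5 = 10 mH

Step 1 — Angular frequency: ω = 2π·f = 2π·1.46e+04 = 9.173e+04 rad/s.
Step 2 — Component impedances:
  Z1: Z = 1/(jωC) = -j/(ω·C) = 0 - j1.09 Ω
  Z2: Z = jωL = j·9.173e+04·0.004 = 0 + j366.9 Ω
  Z3: Z = 1/(jωC) = -j/(ω·C) = 0 - j231.9 Ω
  Z4: Z = 1/(jωC) = -j/(ω·C) = 0 - j231.9 Ω
  Z5: Z = jωL = j·9.173e+04·0.01 = 0 + j917.3 Ω
Step 3 — Bridge requires nodal analysis (the Z5 bridge couples midpoints C and D, so the two paths cannot be reduced to a simple series/parallel combination). Setting node B to ground and injecting 1 A at node A, the 3-node admittance system at A, C, D solves to V_A = Z_AB = 0 + j1119 Ω = 1119∠90.0° Ω.
Step 4 — Power factor: PF = cos(φ) = Re(Z)/|Z| = 0/1119 = 0.
Step 5 — Type: Im(Z) = 1119 ⇒ lagging (phase φ = 90.0°).

PF = 0 (lagging, φ = 90.0°)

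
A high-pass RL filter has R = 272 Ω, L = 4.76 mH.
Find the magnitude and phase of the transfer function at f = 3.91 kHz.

Step 1 — Angular frequency: ω = 2π·3910 = 2.457e+04 rad/s.
Step 2 — Transfer function: H(jω) = jωL/(R + jωL).
Step 3 — Numerator jωL = j·116.9; denominator R + jωL = 272 + j116.9.
Step 4 — H = 0.156 + j0.3629.
Step 5 — Magnitude: |H| = 0.395 (-8.1 dB); phase: φ = 66.7°.

|H| = 0.395 (-8.1 dB), φ = 66.7°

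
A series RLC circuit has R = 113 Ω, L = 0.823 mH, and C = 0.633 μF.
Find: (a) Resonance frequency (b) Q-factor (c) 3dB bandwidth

Step 1 — Resonance: ω₀ = 1/√(LC) = 1/√(0.000823·6.33e-07) = 4.381e+04 rad/s.
Step 2 — f₀ = ω₀/(2π) = 6973 Hz.
Step 3 — Series Q: Q = ω₀L/R = 4.381e+04·0.000823/113 = 0.3191.
Step 4 — Bandwidth: Δω = ω₀/Q = 1.373e+05 rad/s; BW = Δω/(2π) = 2.185e+04 Hz.

(a) f₀ = 6973 Hz  (b) Q = 0.3191  (c) BW = 2.185e+04 Hz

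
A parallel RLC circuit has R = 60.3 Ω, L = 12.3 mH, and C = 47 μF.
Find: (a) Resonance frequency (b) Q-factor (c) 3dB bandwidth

Step 1 — Resonance: ω₀ = 1/√(LC) = 1/√(0.0123·4.7e-05) = 1315 rad/s.
Step 2 — f₀ = ω₀/(2π) = 209.3 Hz.
Step 3 — Parallel Q: Q = R/(ω₀L) = 60.3/(1315·0.0123) = 3.727.
Step 4 — Bandwidth: Δω = ω₀/Q = 352.8 rad/s; BW = Δω/(2π) = 56.16 Hz.

(a) f₀ = 209.3 Hz  (b) Q = 3.727  (c) BW = 56.16 Hz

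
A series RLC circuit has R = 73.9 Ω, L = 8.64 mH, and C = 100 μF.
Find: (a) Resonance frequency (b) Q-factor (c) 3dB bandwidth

Step 1 — Resonance condition Im(Z)=0 gives ω₀ = 1/√(LC).
Step 2 — ω₀ = 1/√(0.00864·0.0001) = 1076 rad/s.
Step 3 — f₀ = ω₀/(2π) = 171.2 Hz.
Step 4 — Series Q: Q = ω₀L/R = 1076·0.00864/73.9 = 0.1258.
Step 5 — 3dB bandwidth: Δω = ω₀/Q = 8553 rad/s; BW = Δω/(2π) = 1361 Hz.

(a) f₀ = 171.2 Hz  (b) Q = 0.1258  (c) BW = 1361 Hz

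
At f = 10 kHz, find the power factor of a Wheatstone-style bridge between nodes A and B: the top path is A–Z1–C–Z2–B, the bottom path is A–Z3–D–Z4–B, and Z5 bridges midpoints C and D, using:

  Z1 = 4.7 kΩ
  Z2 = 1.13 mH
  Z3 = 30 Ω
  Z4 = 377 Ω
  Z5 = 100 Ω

Step 1 — Angular frequency: ω = 2π·f = 2π·1e+04 = 6.283e+04 rad/s.
Step 2 — Component impedances:
  Z1: Z = R = 4700 Ω
  Z2: Z = jωL = j·6.283e+04·0.00113 = 0 + j71 Ω
  Z3: Z = R = 30 Ω
  Z4: Z = R = 377 Ω
  Z5: Z = R = 100 Ω
Step 3 — Bridge requires nodal analysis (the Z5 bridge couples midpoints C and D, so the two paths cannot be reduced to a simple series/parallel combination). Setting node B to ground and injecting 1 A at node A, the 3-node admittance system at A, C, D solves to V_A = Z_AB = 113.1 + j43.9 Ω = 121.3∠21.2° Ω.
Step 4 — Power factor: PF = cos(φ) = Re(Z)/|Z| = 113.13/121.35 = 0.9323.
Step 5 — Type: Im(Z) = 43.9 ⇒ lagging (phase φ = 21.2°).

PF = 0.9323 (lagging, φ = 21.2°)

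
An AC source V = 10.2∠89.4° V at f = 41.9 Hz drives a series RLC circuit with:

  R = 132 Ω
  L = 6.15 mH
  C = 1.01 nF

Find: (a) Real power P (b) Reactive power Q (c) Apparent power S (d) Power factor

Step 1 — Angular frequency: ω = 2π·f = 2π·41.9 = 263.3 rad/s.
Step 2 — Component impedances:
  R: Z = R = 132 Ω
  L: Z = jωL = j·263.3·0.00615 = 0 + j1.619 Ω
  C: Z = 1/(jωC) = -j/(ω·C) = 0 - j3.761e+06 Ω
Step 3 — Series combination: Z_total = R + L + C = 132 - j3.761e+06 Ω = 3.761e+06∠-90.0° Ω.
Step 4 — Source phasor: V = 10.2∠89.4° V = 0.1068 + j10.2 V.
Step 5 — Current: I = V / Z = -2.712e-06 + j2.85e-08 A = 2.712e-06∠179.4° A.
Step 6 — Complex power: S = V·I* = 9.71e-10 - j2.766e-05 VA.
Step 7 — Real power: P = Re(S) = 9.71e-10 W.
Step 8 — Reactive power: Q = Im(S) = -2.766e-05 VAR.
Step 9 — Apparent power: |S| = 2.766e-05 VA.
Step 10 — Power factor: PF = P/|S| = 3.51e-05 (leading).

(a) P = 9.71e-10 W  (b) Q = -2.766e-05 VAR  (c) S = 2.766e-05 VA  (d) PF = 3.51e-05 (leading)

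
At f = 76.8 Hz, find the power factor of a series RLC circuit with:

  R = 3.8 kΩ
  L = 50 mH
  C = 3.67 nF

Step 1 — Angular frequency: ω = 2π·f = 2π·76.8 = 482.5 rad/s.
Step 2 — Component impedances:
  R: Z = R = 3800 Ω
  L: Z = jωL = j·482.5·0.05 = 0 + j24.13 Ω
  C: Z = 1/(jωC) = -j/(ω·C) = 0 - j5.647e+05 Ω
Step 3 — Series combination: Z_total = R + L + C = 3800 - j5.646e+05 Ω = 5.647e+05∠-89.6° Ω.
Step 4 — Power factor: PF = cos(φ) = Re(Z)/|Z| = 3800/5.6466e+05 = 0.00673.
Step 5 — Type: Im(Z) = -5.646e+05 ⇒ leading (phase φ = -89.6°).

PF = 0.00673 (leading, φ = -89.6°)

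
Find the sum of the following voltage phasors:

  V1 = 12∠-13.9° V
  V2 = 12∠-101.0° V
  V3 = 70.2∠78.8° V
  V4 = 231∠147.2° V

Step 1 — Convert each phasor to rectangular form:
  V1 = 12·(cos(-13.9°) + j·sin(-13.9°)) = 11.65 - j2.883 V
  V2 = 12·(cos(-101.0°) + j·sin(-101.0°)) = -2.29 - j11.78 V
  V3 = 70.2·(cos(78.8°) + j·sin(78.8°)) = 13.64 + j68.86 V
  V4 = 231·(cos(147.2°) + j·sin(147.2°)) = -194.2 + j125.1 V
Step 2 — Sum components: V_total = -171.2 + j179.3 V.
Step 3 — Convert to polar: |V_total| = 247.9 V, ∠V_total = 133.7°.

V_total = 247.9∠133.7° V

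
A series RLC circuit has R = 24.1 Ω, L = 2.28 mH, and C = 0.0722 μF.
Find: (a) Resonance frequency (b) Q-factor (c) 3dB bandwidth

Step 1 — Resonance: ω₀ = 1/√(LC) = 1/√(0.00228·7.22e-08) = 7.794e+04 rad/s.
Step 2 — f₀ = ω₀/(2π) = 1.24e+04 Hz.
Step 3 — Series Q: Q = ω₀L/R = 7.794e+04·0.00228/24.1 = 7.374.
Step 4 — Bandwidth: Δω = ω₀/Q = 1.057e+04 rad/s; BW = Δω/(2π) = 1682 Hz.

(a) f₀ = 1.24e+04 Hz  (b) Q = 7.374  (c) BW = 1682 Hz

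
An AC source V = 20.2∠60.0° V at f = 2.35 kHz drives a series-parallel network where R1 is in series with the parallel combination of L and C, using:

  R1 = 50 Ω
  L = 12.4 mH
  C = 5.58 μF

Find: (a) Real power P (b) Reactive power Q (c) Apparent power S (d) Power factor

Step 1 — Angular frequency: ω = 2π·f = 2π·2350 = 1.477e+04 rad/s.
Step 2 — Component impedances:
  R1: Z = R = 50 Ω
  L: Z = jωL = j·1.477e+04·0.0124 = 0 + j183.1 Ω
  C: Z = 1/(jωC) = -j/(ω·C) = 0 - j12.14 Ω
Step 3 — Parallel branch: L || C = 1/(1/L + 1/C) = 0 - j13 Ω.
Step 4 — Series with R1: Z_total = R1 + (L || C) = 50 - j13 Ω = 51.66∠-14.6° Ω.
Step 5 — Source phasor: V = 20.2∠60.0° V = 10.1 + j17.49 V.
Step 6 — Current: I = V / Z = 0.104 + j0.3769 A = 0.391∠74.6° A.
Step 7 — Complex power: S = V·I* = 7.644 - j1.987 VA.
Step 8 — Real power: P = Re(S) = 7.644 W.
Step 9 — Reactive power: Q = Im(S) = -1.987 VAR.
Step 10 — Apparent power: |S| = 7.898 VA.
Step 11 — Power factor: PF = P/|S| = 0.9678 (leading).

(a) P = 7.644 W  (b) Q = -1.987 VAR  (c) S = 7.898 VA  (d) PF = 0.9678 (leading)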